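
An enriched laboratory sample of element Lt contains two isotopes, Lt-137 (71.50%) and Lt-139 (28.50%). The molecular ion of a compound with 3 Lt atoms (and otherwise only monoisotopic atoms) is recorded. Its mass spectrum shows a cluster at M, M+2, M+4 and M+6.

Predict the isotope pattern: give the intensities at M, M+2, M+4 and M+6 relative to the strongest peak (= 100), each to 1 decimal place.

83.6 : 100.0 : 39.9 : 5.3

Each Lt atom is independently Lt-137 (p = 0.7150) or Lt-139 (q = 0.2850); the cluster is the binomial expansion (p + q)^3.
P(M) = 0.7150^3 = 0.365526
P(M+2) = 3 × 0.7150^2 × 0.2850^1 = 0.437097
P(M+4) = 3 × 0.7150^1 × 0.2850^2 = 0.174228
P(M+6) = 0.2850^3 = 0.023149
The M+2 peak is largest (0.437097); scaling to 100 gives 83.6 : 100.0 : 39.9 : 5.3.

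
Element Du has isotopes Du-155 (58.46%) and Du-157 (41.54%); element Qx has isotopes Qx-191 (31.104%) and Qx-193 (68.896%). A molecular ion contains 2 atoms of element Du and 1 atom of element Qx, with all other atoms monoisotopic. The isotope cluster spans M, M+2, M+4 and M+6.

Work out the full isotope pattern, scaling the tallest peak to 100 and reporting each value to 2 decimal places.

27.38 : 99.55 : 100.00 : 30.62

Element Du pattern (n=2): 0.34175716 : 0.48568568 : 0.17255716
Element Qx pattern (n=1): 0.31104 : 0.68896
Convolve the two distributions (both contribute in 2-u steps):
  M: 0.34175716×0.31104 = 0.106300
  M+2: 0.34175716×0.68896 + 0.48568568×0.31104 = 0.386525
  M+4: 0.48568568×0.68896 + 0.17255716×0.31104 = 0.388290
  M+6: 0.17255716×0.68896 = 0.118885
Scale to base peak (0.388290) = 100: 27.38 : 99.55 : 100.00 : 30.62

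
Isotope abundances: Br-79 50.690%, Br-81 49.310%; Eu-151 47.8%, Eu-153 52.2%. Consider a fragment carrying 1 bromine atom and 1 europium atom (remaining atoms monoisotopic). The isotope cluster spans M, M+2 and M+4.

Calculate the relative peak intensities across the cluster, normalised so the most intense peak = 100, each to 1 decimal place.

Bromine pattern (n=1): 0.5069 : 0.4931
Europium pattern (n=1): 0.4780 : 0.5220
Convolve the two distributions (both contribute in 2-u steps):
  M: 0.5069×0.4780 = 0.242298
  M+2: 0.5069×0.5220 + 0.4931×0.4780 = 0.500304
  M+4: 0.4931×0.5220 = 0.257398
Scale to base peak (0.500304) = 100: 48.4 : 100.0 : 51.4

48.4 : 100.0 : 51.4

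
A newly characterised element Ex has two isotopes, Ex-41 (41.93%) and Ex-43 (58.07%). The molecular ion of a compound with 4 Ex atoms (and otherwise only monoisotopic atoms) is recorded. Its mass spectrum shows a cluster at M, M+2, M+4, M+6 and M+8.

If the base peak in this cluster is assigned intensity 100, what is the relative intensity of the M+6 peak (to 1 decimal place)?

92.3

(0.4193 + 0.5807)^4 gives M 0.0309, M+2 0.1712, M+4 0.3557, M+6 0.3284, M+8 0.1137; the largest is M+4.
P(M+4) = C(4,2) × 0.4193^2 × 0.5807^2 = 6 × 0.17581249 × 0.33721249 = 0.355717 (base)
P(M+6) = C(4,3) × 0.4193^1 × 0.5807^3 = 4 × 0.4193 × 0.19581929 = 0.328428
Relative intensity = 0.328428 / 0.355717 × 100 = 92.3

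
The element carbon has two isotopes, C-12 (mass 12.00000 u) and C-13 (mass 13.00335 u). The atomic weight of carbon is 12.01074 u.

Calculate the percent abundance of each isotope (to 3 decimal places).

C-12: 98.930%, C-13: 1.070%

Writing the weighted mean with unknown fraction x of C-12:
12.00000·x + 13.00335·(1 − x) = 12.01074
(12.00000 − 13.00335)·x = 12.01074 − 13.00335
x = -0.99261 / -1.00335 = 0.98930 → 98.930% C-12, 1.070% C-13.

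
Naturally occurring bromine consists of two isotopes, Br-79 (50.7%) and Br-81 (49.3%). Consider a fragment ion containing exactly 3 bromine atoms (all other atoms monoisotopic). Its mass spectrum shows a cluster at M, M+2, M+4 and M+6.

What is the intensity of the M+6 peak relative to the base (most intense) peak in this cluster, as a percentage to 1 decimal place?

(0.507 + 0.493)^3 gives M 0.1303, M+2 0.3802, M+4 0.3697, M+6 0.1198; the largest is M+2.
P(M+2) = C(3,1) × 0.507^2 × 0.493^1 = 3 × 0.257049 × 0.4930 = 0.380175 (base)
P(M+6) = C(3,3) × 0.507^0 × 0.493^3 = 1 × 1.0000 × 0.11982316 = 0.119823
Relative intensity = 0.119823 / 0.380175 × 100 = 31.5

31.5%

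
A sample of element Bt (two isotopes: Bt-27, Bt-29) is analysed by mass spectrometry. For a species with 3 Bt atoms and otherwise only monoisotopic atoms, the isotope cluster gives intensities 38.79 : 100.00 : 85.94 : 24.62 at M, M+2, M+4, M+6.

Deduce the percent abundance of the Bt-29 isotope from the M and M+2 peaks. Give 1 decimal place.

If p is the fraction of Bt that is Bt-27, then I(M+2)/I(M) = [C(3,1)·p^2·(1−p)] / p^3 = 3·(1−p)/p = 100.00/38.79 = 2.5780
(1−p)/p = 2.5780/3 = 0.8593  ⇒  p = 1/(1 + 0.8593) = 0.5378
Bt-27: 53.8%, Bt-29: 46.2%.

46.2%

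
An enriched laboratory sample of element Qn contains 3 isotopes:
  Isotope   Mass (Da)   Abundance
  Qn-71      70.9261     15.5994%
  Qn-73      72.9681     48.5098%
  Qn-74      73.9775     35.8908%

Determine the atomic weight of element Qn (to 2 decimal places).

The abundance-weighted mean is 0.155994 × 70.9261 + 0.485098 × 72.9681 + 0.358908 × 73.9775
= 11.06405 + 35.39668 + 26.55112 = 73.01185 Da

73.01 Da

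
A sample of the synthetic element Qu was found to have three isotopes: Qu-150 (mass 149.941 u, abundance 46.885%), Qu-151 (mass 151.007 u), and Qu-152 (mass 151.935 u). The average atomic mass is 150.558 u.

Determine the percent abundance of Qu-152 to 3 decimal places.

5.474%

Let x and y be the fractions of Qu-151 and Qu-152. Then x + y = 1 − 0.46885 = 0.53115 and 151.007x + 151.935y = 150.558 − 0.46885×149.941 = 80.25816215.
Substituting: 151.007x + 151.935(0.53115 − x) = 80.25816215
(151.007 − 151.935)x = -0.4421131  ⇒  x = 0.47641, y = 0.05474
Qu-151: 47.641%, Qu-152: 5.474%.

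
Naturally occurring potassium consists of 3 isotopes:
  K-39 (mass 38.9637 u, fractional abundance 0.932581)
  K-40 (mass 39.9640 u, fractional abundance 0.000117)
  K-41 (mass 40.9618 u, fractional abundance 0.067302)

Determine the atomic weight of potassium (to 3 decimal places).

Ar = Σ fᵢ·mᵢ = 0.932581 × 38.9637 + 0.000117 × 39.9640 + 0.067302 × 40.9618
= 36.33681 + 0.00468 + 2.75681 = 39.09830 u

39.098 u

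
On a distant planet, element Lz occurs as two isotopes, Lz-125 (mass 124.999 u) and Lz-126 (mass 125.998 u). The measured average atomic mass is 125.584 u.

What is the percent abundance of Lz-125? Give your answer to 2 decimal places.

With x = fraction of Lz-125 (so Lz-126 is 1 − x):
124.999·x + 125.998·(1 − x) = 125.584
(124.999 − 125.998)·x = 125.584 − 125.998
x = -0.414 / -0.999 = 0.41441 → 41.44% Lz-125, 58.56% Lz-126.

41.44%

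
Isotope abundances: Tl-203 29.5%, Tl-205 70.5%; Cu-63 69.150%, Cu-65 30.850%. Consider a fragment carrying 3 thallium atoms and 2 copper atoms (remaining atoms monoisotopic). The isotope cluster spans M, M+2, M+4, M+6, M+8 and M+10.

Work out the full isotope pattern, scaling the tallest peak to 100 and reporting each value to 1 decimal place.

3.3 : 26.6 : 78.2 : 100.0 : 51.3 : 8.9

Thallium pattern (n=3): 0.02567237 : 0.18405787 : 0.43986713 : 0.35040263
Copper pattern (n=2): 0.47817225 : 0.4266555 : 0.09517225
Convolve the two distributions (both contribute in 2-u steps):
  M: 0.02567237×0.47817225 = 0.012276
  M+2: 0.02567237×0.4266555 + 0.18405787×0.47817225 = 0.098965
  M+4: 0.02567237×0.09517225 + 0.18405787×0.4266555 + 0.43986713×0.47817225 = 0.291305
  M+6: 0.18405787×0.09517225 + 0.43986713×0.4266555 + 0.35040263×0.47817225 = 0.372742
  M+8: 0.43986713×0.09517225 + 0.35040263×0.4266555 = 0.191364
  M+10: 0.35040263×0.09517225 = 0.033349
Scale to base peak (0.372742) = 100: 3.3 : 26.6 : 78.2 : 100.0 : 51.3 : 8.9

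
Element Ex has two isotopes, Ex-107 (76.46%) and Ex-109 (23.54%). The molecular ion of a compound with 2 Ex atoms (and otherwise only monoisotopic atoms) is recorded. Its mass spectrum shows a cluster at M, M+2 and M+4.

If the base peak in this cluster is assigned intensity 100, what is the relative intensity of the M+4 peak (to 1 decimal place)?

(0.7646 + 0.2354)^2 gives M 0.5846, M+2 0.3600, M+4 0.0554; the largest is M.
P(M) = C(2,0) × 0.7646^2 × 0.2354^0 = 1 × 0.58461316 × 1.0000 = 0.584613 (base)
P(M+4) = C(2,2) × 0.7646^0 × 0.2354^2 = 1 × 1.0000 × 0.05541316 = 0.055413
Relative intensity = 0.055413 / 0.584613 × 100 = 9.5

9.5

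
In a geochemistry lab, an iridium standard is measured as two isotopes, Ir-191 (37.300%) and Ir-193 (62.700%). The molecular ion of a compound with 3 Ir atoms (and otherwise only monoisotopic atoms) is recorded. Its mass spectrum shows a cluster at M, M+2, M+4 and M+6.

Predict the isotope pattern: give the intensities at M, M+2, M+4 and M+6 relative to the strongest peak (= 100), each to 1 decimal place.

11.8 : 59.5 : 100.0 : 56.0

Expanding (0.37300 + 0.62700)^3:
P(M) = 0.37300^3 = 0.051895
P(M+2) = 3 × 0.37300^2 × 0.62700^1 = 0.261702
P(M+4) = 3 × 0.37300^1 × 0.62700^2 = 0.439911
P(M+6) = 0.62700^3 = 0.246492
The M+4 peak is largest (0.439911); scaling to 100 gives 11.8 : 59.5 : 100.0 : 56.0.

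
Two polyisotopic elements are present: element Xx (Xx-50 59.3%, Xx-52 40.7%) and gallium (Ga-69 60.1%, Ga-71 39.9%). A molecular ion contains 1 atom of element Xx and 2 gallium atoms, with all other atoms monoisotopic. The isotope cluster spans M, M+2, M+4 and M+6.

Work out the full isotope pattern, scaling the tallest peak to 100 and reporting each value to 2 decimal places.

Element Xx pattern (n=1): 0.5930 : 0.4070
Gallium pattern (n=2): 0.361201 : 0.479598 : 0.159201
Convolve the two distributions (both contribute in 2-u steps):
  M: 0.5930×0.361201 = 0.214192
  M+2: 0.5930×0.479598 + 0.4070×0.361201 = 0.431410
  M+4: 0.5930×0.159201 + 0.4070×0.479598 = 0.289603
  M+6: 0.4070×0.159201 = 0.064795
Scale to base peak (0.431410) = 100: 49.65 : 100.00 : 67.13 : 15.02

49.65 : 100.00 : 67.13 : 15.02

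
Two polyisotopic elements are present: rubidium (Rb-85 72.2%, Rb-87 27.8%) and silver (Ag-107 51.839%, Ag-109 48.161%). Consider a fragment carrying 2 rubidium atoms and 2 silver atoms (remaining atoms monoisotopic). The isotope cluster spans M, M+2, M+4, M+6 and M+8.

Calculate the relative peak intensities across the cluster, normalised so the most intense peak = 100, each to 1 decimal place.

38.0 : 100.0 : 92.9 : 35.8 : 4.9

Rubidium pattern (n=2): 0.521284 : 0.401432 : 0.077284
Silver pattern (n=2): 0.26872819 : 0.49932362 : 0.23194819
Convolve the two distributions (both contribute in 2-u steps):
  M: 0.521284×0.26872819 = 0.140084
  M+2: 0.521284×0.49932362 + 0.401432×0.26872819 = 0.368166
  M+4: 0.521284×0.23194819 + 0.401432×0.49932362 + 0.077284×0.26872819 = 0.342124
  M+6: 0.401432×0.23194819 + 0.077284×0.49932362 = 0.131701
  M+8: 0.077284×0.23194819 = 0.017926
Scale to base peak (0.368166) = 100: 38.0 : 100.0 : 92.9 : 35.8 : 4.9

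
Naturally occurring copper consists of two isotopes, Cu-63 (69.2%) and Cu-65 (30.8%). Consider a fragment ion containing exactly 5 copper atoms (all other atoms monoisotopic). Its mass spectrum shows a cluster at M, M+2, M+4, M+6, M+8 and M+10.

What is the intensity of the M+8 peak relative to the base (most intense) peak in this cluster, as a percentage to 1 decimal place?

8.8%

Binomial terms of (0.692 + 0.308)^5: M 0.1587, M+2 0.3531, M+4 0.3144, M+6 0.1399, M+8 0.0311, M+10 0.0028 → M+2 is the base peak.
P(M+2) = C(5,1) × 0.692^4 × 0.308^1 = 5 × 0.22931073 × 0.3080 = 0.353139 (base)
P(M+8) = C(5,4) × 0.692^1 × 0.308^4 = 5 × 0.6920 × 0.00899918 = 0.031137
Relative intensity = 0.031137 / 0.353139 × 100 = 8.8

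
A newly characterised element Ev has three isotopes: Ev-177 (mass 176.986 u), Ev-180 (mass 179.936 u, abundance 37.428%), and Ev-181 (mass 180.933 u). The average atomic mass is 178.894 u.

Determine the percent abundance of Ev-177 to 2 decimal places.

42.21%

Let x and y be the fractions of Ev-177 and Ev-181. Then x + y = 1 − 0.37428 = 0.62572 and 176.986x + 180.933y = 178.894 − 0.37428×179.936 = 111.54755392.
Substituting: 176.986x + 180.933(0.62572 − x) = 111.54755392
(176.986 − 180.933)x = -1.66584284  ⇒  x = 0.42205, y = 0.20367
Ev-177: 42.21%, Ev-181: 20.37%.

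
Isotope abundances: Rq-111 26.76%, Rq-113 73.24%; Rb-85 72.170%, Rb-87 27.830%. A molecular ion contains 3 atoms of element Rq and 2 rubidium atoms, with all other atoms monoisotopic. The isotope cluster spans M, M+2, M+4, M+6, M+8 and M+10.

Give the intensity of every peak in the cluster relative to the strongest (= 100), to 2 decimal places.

Element Rq pattern (n=3): 0.01916277 : 0.15734096 : 0.43062976 : 0.39286651
Rubidium pattern (n=2): 0.52085089 : 0.40169822 : 0.07745089
Convolve the two distributions (both contribute in 2-u steps):
  M: 0.01916277×0.52085089 = 0.009981
  M+2: 0.01916277×0.40169822 + 0.15734096×0.52085089 = 0.089649
  M+4: 0.01916277×0.07745089 + 0.15734096×0.40169822 + 0.43062976×0.52085089 = 0.288982
  M+6: 0.15734096×0.07745089 + 0.43062976×0.40169822 + 0.39286651×0.52085089 = 0.389794
  M+8: 0.43062976×0.07745089 + 0.39286651×0.40169822 = 0.191166
  M+10: 0.39286651×0.07745089 = 0.030428
Scale to base peak (0.389794) = 100: 2.56 : 23.00 : 74.14 : 100.00 : 49.04 : 7.81

2.56 : 23.00 : 74.14 : 100.00 : 49.04 : 7.81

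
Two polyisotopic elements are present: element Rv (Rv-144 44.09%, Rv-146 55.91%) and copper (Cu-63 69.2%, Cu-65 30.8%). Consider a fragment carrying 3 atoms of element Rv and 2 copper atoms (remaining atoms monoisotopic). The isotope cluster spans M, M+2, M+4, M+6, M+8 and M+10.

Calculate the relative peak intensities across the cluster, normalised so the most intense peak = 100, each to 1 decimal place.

11.9 : 55.8 : 100.0 : 84.3 : 33.0 : 4.8

Element Rv pattern (n=3): 0.08570779 : 0.32605506 : 0.41346651 : 0.17477064
Copper pattern (n=2): 0.478864 : 0.426272 : 0.094864
Convolve the two distributions (both contribute in 2-u steps):
  M: 0.08570779×0.478864 = 0.041042
  M+2: 0.08570779×0.426272 + 0.32605506×0.478864 = 0.192671
  M+4: 0.08570779×0.094864 + 0.32605506×0.426272 + 0.41346651×0.478864 = 0.345113
  M+6: 0.32605506×0.094864 + 0.41346651×0.426272 + 0.17477064×0.478864 = 0.290871
  M+8: 0.41346651×0.094864 + 0.17477064×0.426272 = 0.113723
  M+10: 0.17477064×0.094864 = 0.016579
Scale to base peak (0.345113) = 100: 11.9 : 55.8 : 100.0 : 84.3 : 33.0 : 4.8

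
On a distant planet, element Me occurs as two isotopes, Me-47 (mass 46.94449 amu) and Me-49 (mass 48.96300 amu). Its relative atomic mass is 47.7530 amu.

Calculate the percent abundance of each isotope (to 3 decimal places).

Writing the weighted mean with unknown fraction x of Me-47:
46.94449·x + 48.96300·(1 − x) = 47.7530
(46.94449 − 48.96300)·x = 47.7530 − 48.96300
x = -1.21000 / -2.01851 = 0.59945 → 59.945% Me-47, 40.055% Me-49.

Me-47: 59.945%, Me-49: 40.055%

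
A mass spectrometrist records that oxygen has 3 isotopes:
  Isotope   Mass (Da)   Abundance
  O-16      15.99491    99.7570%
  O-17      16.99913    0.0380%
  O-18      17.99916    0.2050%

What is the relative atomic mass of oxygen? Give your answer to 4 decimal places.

15.9994 Da

The abundance-weighted mean is 0.997570 × 15.99491 + 0.000380 × 16.99913 + 0.002050 × 17.99916
= 15.956042 + 0.006460 + 0.036898 = 15.999400 Da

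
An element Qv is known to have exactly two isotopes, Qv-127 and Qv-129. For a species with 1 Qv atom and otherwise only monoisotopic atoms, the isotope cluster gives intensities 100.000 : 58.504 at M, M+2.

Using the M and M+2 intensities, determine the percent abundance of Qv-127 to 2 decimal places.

63.09%

Let p = fractional abundance of Qv-127. I(M+2)/I(M) = [C(1,1)·p^0·(1−p)] / p^1 = 1·(1−p)/p = 58.504/100.000 = 0.5850
(1−p)/p = 0.5850/1 = 0.5850  ⇒  p = 1/(1 + 0.5850) = 0.6309
Qv-127: 63.09%, Qv-129: 36.91%.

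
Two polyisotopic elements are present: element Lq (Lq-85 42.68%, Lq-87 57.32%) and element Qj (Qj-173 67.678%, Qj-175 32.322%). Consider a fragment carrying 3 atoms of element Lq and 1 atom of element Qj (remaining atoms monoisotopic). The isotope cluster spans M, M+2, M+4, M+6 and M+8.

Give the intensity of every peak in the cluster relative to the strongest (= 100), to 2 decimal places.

13.63 : 61.44 : 100.00 : 68.25 : 15.77

Element Lq pattern (n=3): 0.07774514 : 0.31323931 : 0.42068597 : 0.18832958
Element Qj pattern (n=1): 0.67678 : 0.32322
Convolve the two distributions (both contribute in 2-u steps):
  M: 0.07774514×0.67678 = 0.052616
  M+2: 0.07774514×0.32322 + 0.31323931×0.67678 = 0.237123
  M+4: 0.31323931×0.32322 + 0.42068597×0.67678 = 0.385957
  M+6: 0.42068597×0.32322 + 0.18832958×0.67678 = 0.263432
  M+8: 0.18832958×0.32322 = 0.060872
Scale to base peak (0.385957) = 100: 13.63 : 61.44 : 100.00 : 68.25 : 15.77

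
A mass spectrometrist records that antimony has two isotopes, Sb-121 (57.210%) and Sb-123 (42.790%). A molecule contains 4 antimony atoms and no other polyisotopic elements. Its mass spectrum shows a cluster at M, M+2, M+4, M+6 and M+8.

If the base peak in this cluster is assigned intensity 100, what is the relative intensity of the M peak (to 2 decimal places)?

29.79

Term probabilities: M 0.1071, M+2 0.3205, M+4 0.3596, M+6 0.1793, M+8 0.0335. Base peak = M+4.
P(M+4) = C(4,2) × 0.57210^2 × 0.42790^2 = 6 × 0.32729841 × 0.18309841 = 0.359567 (base)
P(M) = C(4,0) × 0.57210^4 × 0.42790^0 = 1 × 0.10712425 × 1.0000 = 0.107124
Relative intensity = 0.107124 / 0.359567 × 100 = 29.79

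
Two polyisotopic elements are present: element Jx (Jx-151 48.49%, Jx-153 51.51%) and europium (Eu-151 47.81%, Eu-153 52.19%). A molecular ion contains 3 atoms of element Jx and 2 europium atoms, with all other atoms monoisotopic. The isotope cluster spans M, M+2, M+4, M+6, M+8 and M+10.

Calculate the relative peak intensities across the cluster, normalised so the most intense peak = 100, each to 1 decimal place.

8.1 : 43.4 : 93.1 : 100.0 : 53.7 : 11.5

Element Jx pattern (n=3): 0.11401357 : 0.36334331 : 0.38597266 : 0.13667046
Europium pattern (n=2): 0.22857961 : 0.49904078 : 0.27237961
Convolve the two distributions (both contribute in 2-u steps):
  M: 0.11401357×0.22857961 = 0.026061
  M+2: 0.11401357×0.49904078 + 0.36334331×0.22857961 = 0.139950
  M+4: 0.11401357×0.27237961 + 0.36334331×0.49904078 + 0.38597266×0.22857961 = 0.300604
  M+6: 0.36334331×0.27237961 + 0.38597266×0.49904078 + 0.13667046×0.22857961 = 0.322823
  M+8: 0.38597266×0.27237961 + 0.13667046×0.49904078 = 0.173335
  M+10: 0.13667046×0.27237961 = 0.037226
Scale to base peak (0.322823) = 100: 8.1 : 43.4 : 93.1 : 100.0 : 53.7 : 11.5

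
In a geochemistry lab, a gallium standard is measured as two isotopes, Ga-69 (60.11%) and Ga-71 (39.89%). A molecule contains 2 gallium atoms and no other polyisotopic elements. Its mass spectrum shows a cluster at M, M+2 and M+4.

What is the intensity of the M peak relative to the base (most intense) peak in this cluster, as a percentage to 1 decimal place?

75.3%

Term probabilities: M 0.3613, M+2 0.4796, M+4 0.1591. Base peak = M+2.
P(M+2) = C(2,1) × 0.6011^1 × 0.3989^1 = 2 × 0.6011 × 0.3989 = 0.479558 (base)
P(M) = C(2,0) × 0.6011^2 × 0.3989^0 = 1 × 0.36132121 × 1.0000 = 0.361321
Relative intensity = 0.361321 / 0.479558 × 100 = 75.3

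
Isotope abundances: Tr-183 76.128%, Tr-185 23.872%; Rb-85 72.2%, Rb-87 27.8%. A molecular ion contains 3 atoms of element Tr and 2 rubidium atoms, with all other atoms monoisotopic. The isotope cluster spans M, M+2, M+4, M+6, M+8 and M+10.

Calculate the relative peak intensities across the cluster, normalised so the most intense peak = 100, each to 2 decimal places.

Element Tr pattern (n=3): 0.44119772 : 0.41504855 : 0.13014973 : 0.01360399
Rubidium pattern (n=2): 0.521284 : 0.401432 : 0.077284
Convolve the two distributions (both contribute in 2-u steps):
  M: 0.44119772×0.521284 = 0.229989
  M+2: 0.44119772×0.401432 + 0.41504855×0.521284 = 0.393469
  M+4: 0.44119772×0.077284 + 0.41504855×0.401432 + 0.13014973×0.521284 = 0.268556
  M+6: 0.41504855×0.077284 + 0.13014973×0.401432 + 0.01360399×0.521284 = 0.091414
  M+8: 0.13014973×0.077284 + 0.01360399×0.401432 = 0.015520
  M+10: 0.01360399×0.077284 = 0.001051
Scale to base peak (0.393469) = 100: 58.45 : 100.00 : 68.25 : 23.23 : 3.94 : 0.27

58.45 : 100.00 : 68.25 : 23.23 : 3.94 : 0.27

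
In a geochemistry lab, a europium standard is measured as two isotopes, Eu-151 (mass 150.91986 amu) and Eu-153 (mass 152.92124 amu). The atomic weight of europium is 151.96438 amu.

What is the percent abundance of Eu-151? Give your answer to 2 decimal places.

47.81%

Writing the weighted mean with unknown fraction x of Eu-151:
150.91986·x + 152.92124·(1 − x) = 151.96438
(150.91986 − 152.92124)·x = 151.96438 − 152.92124
x = -0.95686 / -2.00138 = 0.47810 → 47.81% Eu-151, 52.19% Eu-153.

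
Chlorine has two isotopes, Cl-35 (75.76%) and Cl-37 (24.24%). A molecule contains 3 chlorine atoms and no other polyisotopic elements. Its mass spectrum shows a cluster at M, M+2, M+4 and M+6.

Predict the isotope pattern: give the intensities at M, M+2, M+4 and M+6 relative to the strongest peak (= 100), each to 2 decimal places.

Expanding (0.7576 + 0.2424)^3:
P(M) = 0.7576^3 = 0.434830
P(M+2) = 3 × 0.7576^2 × 0.2424^1 = 0.417382
P(M+4) = 3 × 0.7576^1 × 0.2424^2 = 0.133545
P(M+6) = 0.2424^3 = 0.014243
The M peak is largest (0.434830); scaling to 100 gives 100.00 : 95.99 : 30.71 : 3.28.

100.00 : 95.99 : 30.71 : 3.28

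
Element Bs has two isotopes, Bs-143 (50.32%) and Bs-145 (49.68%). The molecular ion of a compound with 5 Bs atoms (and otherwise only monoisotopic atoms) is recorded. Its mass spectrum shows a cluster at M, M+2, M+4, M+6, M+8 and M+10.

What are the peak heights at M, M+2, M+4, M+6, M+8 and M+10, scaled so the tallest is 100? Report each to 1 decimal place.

Expanding (0.5032 + 0.4968)^5:
P(M) = 0.5032^5 = 0.032263
P(M+2) = 5 × 0.5032^4 × 0.4968^1 = 0.159263
P(M+4) = 10 × 0.5032^3 × 0.4968^2 = 0.314474
P(M+6) = 10 × 0.5032^2 × 0.4968^3 = 0.310475
P(M+8) = 5 × 0.5032^1 × 0.4968^4 = 0.153263
P(M+10) = 0.4968^5 = 0.030263
The M+4 peak is largest (0.314474); scaling to 100 gives 10.3 : 50.6 : 100.0 : 98.7 : 48.7 : 9.6.

10.3 : 50.6 : 100.0 : 98.7 : 48.7 : 9.6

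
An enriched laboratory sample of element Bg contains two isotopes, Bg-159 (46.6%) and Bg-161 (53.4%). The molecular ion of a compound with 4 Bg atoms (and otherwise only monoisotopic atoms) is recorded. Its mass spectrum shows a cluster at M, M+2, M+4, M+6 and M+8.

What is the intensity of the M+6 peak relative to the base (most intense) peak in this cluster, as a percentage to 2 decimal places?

76.39%

Binomial terms of (0.466 + 0.534)^4: M 0.0472, M+2 0.2162, M+4 0.3715, M+6 0.2838, M+8 0.0813 → M+4 is the base peak.
P(M+4) = C(4,2) × 0.466^2 × 0.534^2 = 6 × 0.217156 × 0.285156 = 0.371540 (base)
P(M+6) = C(4,3) × 0.466^1 × 0.534^3 = 4 × 0.4660 × 0.1522733 = 0.283837
Relative intensity = 0.283837 / 0.371540 × 100 = 76.39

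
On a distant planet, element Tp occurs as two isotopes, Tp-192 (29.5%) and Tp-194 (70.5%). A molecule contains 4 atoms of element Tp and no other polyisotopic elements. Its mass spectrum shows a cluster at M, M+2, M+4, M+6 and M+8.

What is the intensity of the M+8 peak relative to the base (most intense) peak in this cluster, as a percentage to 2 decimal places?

Binomial terms of (0.295 + 0.705)^4: M 0.0076, M+2 0.0724, M+4 0.2595, M+6 0.4135, M+8 0.2470 → M+6 is the base peak.
P(M+6) = C(4,3) × 0.295^1 × 0.705^3 = 4 × 0.2950 × 0.35040263 = 0.413475 (base)
P(M+8) = C(4,4) × 0.295^0 × 0.705^4 = 1 × 1.0000 × 0.24703385 = 0.247034
Relative intensity = 0.247034 / 0.413475 × 100 = 59.75

59.75%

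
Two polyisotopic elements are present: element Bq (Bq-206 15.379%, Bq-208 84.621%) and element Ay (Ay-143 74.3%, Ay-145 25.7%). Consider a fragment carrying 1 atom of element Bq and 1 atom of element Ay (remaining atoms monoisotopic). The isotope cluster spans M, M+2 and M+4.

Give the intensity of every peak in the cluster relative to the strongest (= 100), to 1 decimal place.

17.1 : 100.0 : 32.5

Element Bq pattern (n=1): 0.15379 : 0.84621
Element Ay pattern (n=1): 0.7430 : 0.2570
Convolve the two distributions (both contribute in 2-u steps):
  M: 0.15379×0.7430 = 0.114266
  M+2: 0.15379×0.2570 + 0.84621×0.7430 = 0.668258
  M+4: 0.84621×0.2570 = 0.217476
Scale to base peak (0.668258) = 100: 17.1 : 100.0 : 32.5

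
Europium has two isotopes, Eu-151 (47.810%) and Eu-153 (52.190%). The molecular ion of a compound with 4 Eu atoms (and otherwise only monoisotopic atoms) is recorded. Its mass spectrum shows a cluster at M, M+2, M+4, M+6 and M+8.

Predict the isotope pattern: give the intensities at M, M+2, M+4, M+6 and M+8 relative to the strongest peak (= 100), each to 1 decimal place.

14.0 : 61.1 : 100.0 : 72.8 : 19.9

Each Eu atom is independently Eu-151 (p = 0.47810) or Eu-153 (q = 0.52190); the cluster is the binomial expansion (p + q)^4.
P(M) = 0.47810^4 = 0.052249
P(M+2) = 4 × 0.47810^3 × 0.52190^1 = 0.228141
P(M+4) = 6 × 0.47810^2 × 0.52190^2 = 0.373563
P(M+6) = 4 × 0.47810^1 × 0.52190^3 = 0.271857
P(M+8) = 0.52190^4 = 0.074191
The M+4 peak is largest (0.373563); scaling to 100 gives 14.0 : 61.1 : 100.0 : 72.8 : 19.9.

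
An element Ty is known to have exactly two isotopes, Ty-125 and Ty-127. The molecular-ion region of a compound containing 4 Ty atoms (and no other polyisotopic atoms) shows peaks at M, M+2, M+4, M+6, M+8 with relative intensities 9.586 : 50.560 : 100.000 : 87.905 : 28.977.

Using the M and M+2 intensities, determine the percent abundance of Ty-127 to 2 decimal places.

Write p for the Ty-125 fraction. I(M+2)/I(M) = [C(4,1)·p^3·(1−p)] / p^4 = 4·(1−p)/p = 50.560/9.586 = 5.2744
(1−p)/p = 5.2744/4 = 1.3186  ⇒  p = 1/(1 + 1.3186) = 0.4313
Ty-125: 43.13%, Ty-127: 56.87%.

56.87%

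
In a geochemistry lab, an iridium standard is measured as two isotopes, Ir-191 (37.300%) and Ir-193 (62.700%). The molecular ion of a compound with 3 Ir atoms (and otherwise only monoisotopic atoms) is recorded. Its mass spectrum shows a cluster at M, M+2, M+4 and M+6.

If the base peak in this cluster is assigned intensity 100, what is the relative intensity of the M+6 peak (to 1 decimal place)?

Term probabilities: M 0.0519, M+2 0.2617, M+4 0.4399, M+6 0.2465. Base peak = M+4.
P(M+4) = C(3,2) × 0.37300^1 × 0.62700^2 = 3 × 0.3730 × 0.393129 = 0.439911 (base)
P(M+6) = C(3,3) × 0.37300^0 × 0.62700^3 = 1 × 1.0000 × 0.24649188 = 0.246492
Relative intensity = 0.246492 / 0.439911 × 100 = 56.0

56.0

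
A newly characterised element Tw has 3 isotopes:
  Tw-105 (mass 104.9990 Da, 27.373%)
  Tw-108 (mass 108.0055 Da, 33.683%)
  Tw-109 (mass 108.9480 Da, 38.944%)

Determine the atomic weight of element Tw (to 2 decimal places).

107.55 Da

Ar = Σ fᵢ·mᵢ = 0.27373 × 104.9990 + 0.33683 × 108.0055 + 0.38944 × 108.9480
= 28.74138 + 36.37949 + 42.42871 = 107.54958 Da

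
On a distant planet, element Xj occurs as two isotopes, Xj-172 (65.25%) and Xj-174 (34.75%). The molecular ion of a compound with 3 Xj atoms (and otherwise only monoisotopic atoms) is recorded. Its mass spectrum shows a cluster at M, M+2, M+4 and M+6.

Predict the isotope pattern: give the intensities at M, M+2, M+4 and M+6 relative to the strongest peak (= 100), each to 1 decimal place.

62.6 : 100.0 : 53.3 : 9.5

Expanding (0.6525 + 0.3475)^3:
P(M) = 0.6525^3 = 0.277806
P(M+2) = 3 × 0.6525^2 × 0.3475^1 = 0.443851
P(M+4) = 3 × 0.6525^1 × 0.3475^2 = 0.236380
P(M+6) = 0.3475^3 = 0.041963
The M+2 peak is largest (0.443851); scaling to 100 gives 62.6 : 100.0 : 53.3 : 9.5.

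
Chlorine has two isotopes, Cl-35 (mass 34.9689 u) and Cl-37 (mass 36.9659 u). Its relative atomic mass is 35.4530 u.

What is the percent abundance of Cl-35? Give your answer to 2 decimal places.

With x = fraction of Cl-35 (so Cl-37 is 1 − x):
34.9689·x + 36.9659·(1 − x) = 35.4530
(34.9689 − 36.9659)·x = 35.4530 − 36.9659
x = -1.5129 / -1.9970 = 0.75759 → 75.76% Cl-35, 24.24% Cl-37.

75.76%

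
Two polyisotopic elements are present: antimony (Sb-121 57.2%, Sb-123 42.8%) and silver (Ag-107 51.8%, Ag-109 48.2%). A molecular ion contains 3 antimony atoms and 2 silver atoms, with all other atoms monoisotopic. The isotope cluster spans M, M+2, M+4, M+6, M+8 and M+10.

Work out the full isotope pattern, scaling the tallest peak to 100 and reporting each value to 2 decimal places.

14.87 : 61.07 : 100.00 : 81.64 : 33.23 : 5.40

Antimony pattern (n=3): 0.18714925 : 0.42010426 : 0.31434374 : 0.07840275
Silver pattern (n=2): 0.268324 : 0.499352 : 0.232324
Convolve the two distributions (both contribute in 2-u steps):
  M: 0.18714925×0.268324 = 0.050217
  M+2: 0.18714925×0.499352 + 0.42010426×0.268324 = 0.206177
  M+4: 0.18714925×0.232324 + 0.42010426×0.499352 + 0.31434374×0.268324 = 0.337605
  M+6: 0.42010426×0.232324 + 0.31434374×0.499352 + 0.07840275×0.268324 = 0.275606
  M+8: 0.31434374×0.232324 + 0.07840275×0.499352 = 0.112180
  M+10: 0.07840275×0.232324 = 0.018215
Scale to base peak (0.337605) = 100: 14.87 : 61.07 : 100.00 : 81.64 : 33.23 : 5.40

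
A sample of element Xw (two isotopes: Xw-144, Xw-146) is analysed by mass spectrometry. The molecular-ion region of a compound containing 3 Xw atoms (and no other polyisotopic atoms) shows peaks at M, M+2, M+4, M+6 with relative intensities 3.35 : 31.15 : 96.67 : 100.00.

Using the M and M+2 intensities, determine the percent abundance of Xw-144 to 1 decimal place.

24.4%

If p is the fraction of Xw that is Xw-144, then I(M+2)/I(M) = [C(3,1)·p^2·(1−p)] / p^3 = 3·(1−p)/p = 31.15/3.35 = 9.2985
(1−p)/p = 9.2985/3 = 3.0995  ⇒  p = 1/(1 + 3.0995) = 0.2439
Xw-144: 24.4%, Xw-146: 75.6%.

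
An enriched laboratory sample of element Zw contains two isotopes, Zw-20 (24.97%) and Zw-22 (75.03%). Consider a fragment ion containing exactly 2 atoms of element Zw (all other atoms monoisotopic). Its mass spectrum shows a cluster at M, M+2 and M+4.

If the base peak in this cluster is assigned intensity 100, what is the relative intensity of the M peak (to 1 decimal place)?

Term probabilities: M 0.0624, M+2 0.3747, M+4 0.5630. Base peak = M+4.
P(M+4) = C(2,2) × 0.2497^0 × 0.7503^2 = 1 × 1.0000 × 0.56295009 = 0.562950 (base)
P(M) = C(2,0) × 0.2497^2 × 0.7503^0 = 1 × 0.06235009 × 1.0000 = 0.062350
Relative intensity = 0.062350 / 0.562950 × 100 = 11.1

11.1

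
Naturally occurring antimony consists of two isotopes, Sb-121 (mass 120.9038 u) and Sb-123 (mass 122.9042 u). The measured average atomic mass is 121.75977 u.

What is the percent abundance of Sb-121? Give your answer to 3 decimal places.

57.210%

Writing the weighted mean with unknown fraction x of Sb-121:
120.9038·x + 122.9042·(1 − x) = 121.75977
(120.9038 − 122.9042)·x = 121.75977 − 122.9042
x = -1.14443 / -2.0004 = 0.57210 → 57.210% Sb-121, 42.790% Sb-123.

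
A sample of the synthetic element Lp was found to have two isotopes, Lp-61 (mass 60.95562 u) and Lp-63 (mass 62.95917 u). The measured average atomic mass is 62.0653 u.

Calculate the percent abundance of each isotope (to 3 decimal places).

With x = fraction of Lp-61 (so Lp-63 is 1 − x):
60.95562·x + 62.95917·(1 − x) = 62.0653
(60.95562 − 62.95917)·x = 62.0653 − 62.95917
x = -0.89387 / -2.00355 = 0.44614 → 44.614% Lp-61, 55.386% Lp-63.

Lp-61: 44.614%, Lp-63: 55.386%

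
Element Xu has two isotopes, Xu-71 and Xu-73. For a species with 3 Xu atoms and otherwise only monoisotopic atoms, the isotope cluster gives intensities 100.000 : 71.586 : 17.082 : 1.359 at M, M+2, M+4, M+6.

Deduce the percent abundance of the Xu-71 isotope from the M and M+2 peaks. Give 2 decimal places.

Let p = fractional abundance of Xu-71. I(M+2)/I(M) = [C(3,1)·p^2·(1−p)] / p^3 = 3·(1−p)/p = 71.586/100.000 = 0.7159
(1−p)/p = 0.7159/3 = 0.2386  ⇒  p = 1/(1 + 0.2386) = 0.8074
Xu-71: 80.74%, Xu-73: 19.26%.

80.74%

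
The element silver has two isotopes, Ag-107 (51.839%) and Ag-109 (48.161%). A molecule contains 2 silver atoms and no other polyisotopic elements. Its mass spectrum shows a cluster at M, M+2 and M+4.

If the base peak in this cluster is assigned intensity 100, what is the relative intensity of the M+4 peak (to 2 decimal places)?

(0.51839 + 0.48161)^2 gives M 0.2687, M+2 0.4993, M+4 0.2319; the largest is M+2.
P(M+2) = C(2,1) × 0.51839^1 × 0.48161^1 = 2 × 0.51839 × 0.48161 = 0.499324 (base)
P(M+4) = C(2,2) × 0.51839^0 × 0.48161^2 = 1 × 1.0000 × 0.23194819 = 0.231948
Relative intensity = 0.231948 / 0.499324 × 100 = 46.45

46.45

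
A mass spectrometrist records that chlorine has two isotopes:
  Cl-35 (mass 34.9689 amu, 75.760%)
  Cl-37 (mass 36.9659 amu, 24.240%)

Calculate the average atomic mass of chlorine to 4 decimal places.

Weight each isotope mass by its fractional abundance: 0.75760 × 34.9689 + 0.24240 × 36.9659
= 26.49244 + 8.96053 = 35.45297 amu

35.4530 amu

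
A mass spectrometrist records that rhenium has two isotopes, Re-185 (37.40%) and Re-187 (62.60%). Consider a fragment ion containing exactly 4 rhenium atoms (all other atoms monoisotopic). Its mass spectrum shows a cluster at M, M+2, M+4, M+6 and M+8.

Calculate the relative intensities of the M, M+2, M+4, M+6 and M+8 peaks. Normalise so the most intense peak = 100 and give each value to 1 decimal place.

5.3 : 35.7 : 89.6 : 100.0 : 41.8

The 4 Re atoms are independent, so intensities follow the terms of (0.3740 + 0.6260)^4.
P(M) = 0.3740^4 = 0.019565
P(M+2) = 4 × 0.3740^3 × 0.6260^1 = 0.130993
P(M+4) = 6 × 0.3740^2 × 0.6260^2 = 0.328884
P(M+6) = 4 × 0.3740^1 × 0.6260^3 = 0.366990
P(M+8) = 0.6260^4 = 0.153567
The M+6 peak is largest (0.366990); scaling to 100 gives 5.3 : 35.7 : 89.6 : 100.0 : 41.8.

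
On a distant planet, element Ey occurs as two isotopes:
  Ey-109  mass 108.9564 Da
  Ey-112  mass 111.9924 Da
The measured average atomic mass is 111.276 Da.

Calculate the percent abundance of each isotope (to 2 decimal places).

Ey-109: 23.60%, Ey-112: 76.40%

Let x be the fractional abundance of Ey-109; then Ey-112 has abundance 1 − x.
108.9564·x + 111.9924·(1 − x) = 111.276
(108.9564 − 111.9924)·x = 111.276 − 111.9924
x = -0.7164 / -3.0360 = 0.23597 → 23.60% Ey-109, 76.40% Ey-112.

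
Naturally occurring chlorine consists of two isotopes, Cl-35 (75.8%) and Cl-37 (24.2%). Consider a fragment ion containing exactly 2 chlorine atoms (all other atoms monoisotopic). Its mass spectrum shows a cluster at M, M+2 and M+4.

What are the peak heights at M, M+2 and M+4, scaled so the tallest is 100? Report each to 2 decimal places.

The 2 Cl atoms are independent, so intensities follow the terms of (0.758 + 0.242)^2.
P(M) = 0.758^2 = 0.574564
P(M+2) = 2 × 0.758^1 × 0.242^1 = 0.366872
P(M+4) = 0.242^2 = 0.058564
The M peak is largest (0.574564); scaling to 100 gives 100.00 : 63.85 : 10.19.

100.00 : 63.85 : 10.19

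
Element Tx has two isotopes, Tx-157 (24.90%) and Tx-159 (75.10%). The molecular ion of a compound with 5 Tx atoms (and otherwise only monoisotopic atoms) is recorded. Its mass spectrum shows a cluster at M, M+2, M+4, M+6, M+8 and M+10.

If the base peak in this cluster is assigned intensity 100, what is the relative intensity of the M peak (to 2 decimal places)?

0.24

(0.2490 + 0.7510)^5 gives M 0.0010, M+2 0.0144, M+4 0.0871, M+6 0.2626, M+8 0.3960, M+10 0.2389; the largest is M+8.
P(M+8) = C(5,4) × 0.2490^1 × 0.7510^4 = 5 × 0.2490 × 0.31809713 = 0.396031 (base)
P(M) = C(5,0) × 0.2490^5 × 0.7510^0 = 1 × 0.00095719 × 1.0000 = 0.000957
Relative intensity = 0.000957 / 0.396031 × 100 = 0.24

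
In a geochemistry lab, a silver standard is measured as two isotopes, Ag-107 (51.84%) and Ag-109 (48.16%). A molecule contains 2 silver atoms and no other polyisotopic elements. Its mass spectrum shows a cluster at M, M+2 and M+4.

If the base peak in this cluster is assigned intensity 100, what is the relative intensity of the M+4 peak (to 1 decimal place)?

Binomial terms of (0.5184 + 0.4816)^2: M 0.2687, M+2 0.4993, M+4 0.2319 → M+2 is the base peak.
P(M+2) = C(2,1) × 0.5184^1 × 0.4816^1 = 2 × 0.5184 × 0.4816 = 0.499323 (base)
P(M+4) = C(2,2) × 0.5184^0 × 0.4816^2 = 1 × 1.0000 × 0.23193856 = 0.231939
Relative intensity = 0.231939 / 0.499323 × 100 = 46.5

46.5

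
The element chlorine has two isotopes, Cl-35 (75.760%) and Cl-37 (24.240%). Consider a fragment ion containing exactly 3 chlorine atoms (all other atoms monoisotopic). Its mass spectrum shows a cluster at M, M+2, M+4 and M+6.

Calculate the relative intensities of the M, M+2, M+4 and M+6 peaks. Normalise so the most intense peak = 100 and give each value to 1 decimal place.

Each Cl atom is independently Cl-35 (p = 0.75760) or Cl-37 (q = 0.24240); the cluster is the binomial expansion (p + q)^3.
P(M) = 0.75760^3 = 0.434830
P(M+2) = 3 × 0.75760^2 × 0.24240^1 = 0.417382
P(M+4) = 3 × 0.75760^1 × 0.24240^2 = 0.133545
P(M+6) = 0.24240^3 = 0.014243
The M peak is largest (0.434830); scaling to 100 gives 100.0 : 96.0 : 30.7 : 3.3.

100.0 : 96.0 : 30.7 : 3.3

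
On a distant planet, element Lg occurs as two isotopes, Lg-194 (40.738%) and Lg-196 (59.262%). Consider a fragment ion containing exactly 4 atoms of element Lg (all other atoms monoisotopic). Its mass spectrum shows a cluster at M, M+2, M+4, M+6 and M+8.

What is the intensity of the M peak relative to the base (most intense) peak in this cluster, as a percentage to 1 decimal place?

Binomial terms of (0.40738 + 0.59262)^4: M 0.0275, M+2 0.1603, M+4 0.3497, M+6 0.3391, M+8 0.1233 → M+4 is the base peak.
P(M+4) = C(4,2) × 0.40738^2 × 0.59262^2 = 6 × 0.16595846 × 0.35119846 = 0.349706 (base)
P(M) = C(4,0) × 0.40738^4 × 0.59262^0 = 1 × 0.02754221 × 1.0000 = 0.027542
Relative intensity = 0.027542 / 0.349706 × 100 = 7.9

7.9%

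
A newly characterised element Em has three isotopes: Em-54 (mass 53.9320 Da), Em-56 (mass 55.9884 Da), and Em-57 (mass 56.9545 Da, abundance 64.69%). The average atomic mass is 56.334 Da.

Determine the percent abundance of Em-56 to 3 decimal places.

Let x and y be the fractions of Em-54 and Em-56. Then x + y = 1 − 0.6469 = 0.3531 and 53.9320x + 55.9884y = 56.334 − 0.6469×56.9545 = 19.49013395.
Substituting: 53.9320x + 55.9884(0.3531 − x) = 19.49013395
(53.9320 − 55.9884)x = -0.27937009  ⇒  x = 0.13585, y = 0.21725
Em-54: 13.585%, Em-56: 21.725%.

21.725%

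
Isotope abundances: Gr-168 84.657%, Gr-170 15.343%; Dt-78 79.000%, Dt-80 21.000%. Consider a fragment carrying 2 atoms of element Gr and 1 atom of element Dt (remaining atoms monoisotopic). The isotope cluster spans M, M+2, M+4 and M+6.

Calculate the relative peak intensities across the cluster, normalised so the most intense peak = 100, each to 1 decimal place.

Element Gr pattern (n=2): 0.71668076 : 0.25977847 : 0.02354076
Element Dt pattern (n=1): 0.7900 : 0.2100
Convolve the two distributions (both contribute in 2-u steps):
  M: 0.71668076×0.7900 = 0.566178
  M+2: 0.71668076×0.2100 + 0.25977847×0.7900 = 0.355728
  M+4: 0.25977847×0.2100 + 0.02354076×0.7900 = 0.073151
  M+6: 0.02354076×0.2100 = 0.004944
Scale to base peak (0.566178) = 100: 100.0 : 62.8 : 12.9 : 0.9

100.0 : 62.8 : 12.9 : 0.9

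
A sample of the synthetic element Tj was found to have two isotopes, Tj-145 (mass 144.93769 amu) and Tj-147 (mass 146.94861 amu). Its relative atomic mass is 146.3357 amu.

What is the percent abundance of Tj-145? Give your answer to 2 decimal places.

Writing the weighted mean with unknown fraction x of Tj-145:
144.93769·x + 146.94861·(1 − x) = 146.3357
(144.93769 − 146.94861)·x = 146.3357 − 146.94861
x = -0.61291 / -2.01092 = 0.30479 → 30.48% Tj-145, 69.52% Tj-147.

30.48%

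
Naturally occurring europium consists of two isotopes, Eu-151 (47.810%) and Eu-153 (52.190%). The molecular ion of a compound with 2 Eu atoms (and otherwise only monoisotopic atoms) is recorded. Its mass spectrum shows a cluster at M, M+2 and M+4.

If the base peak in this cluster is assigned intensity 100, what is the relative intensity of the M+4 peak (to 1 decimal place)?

(0.47810 + 0.52190)^2 gives M 0.2286, M+2 0.4990, M+4 0.2724; the largest is M+2.
P(M+2) = C(2,1) × 0.47810^1 × 0.52190^1 = 2 × 0.4781 × 0.5219 = 0.499041 (base)
P(M+4) = C(2,2) × 0.47810^0 × 0.52190^2 = 1 × 1.0000 × 0.27237961 = 0.272380
Relative intensity = 0.272380 / 0.499041 × 100 = 54.6

54.6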